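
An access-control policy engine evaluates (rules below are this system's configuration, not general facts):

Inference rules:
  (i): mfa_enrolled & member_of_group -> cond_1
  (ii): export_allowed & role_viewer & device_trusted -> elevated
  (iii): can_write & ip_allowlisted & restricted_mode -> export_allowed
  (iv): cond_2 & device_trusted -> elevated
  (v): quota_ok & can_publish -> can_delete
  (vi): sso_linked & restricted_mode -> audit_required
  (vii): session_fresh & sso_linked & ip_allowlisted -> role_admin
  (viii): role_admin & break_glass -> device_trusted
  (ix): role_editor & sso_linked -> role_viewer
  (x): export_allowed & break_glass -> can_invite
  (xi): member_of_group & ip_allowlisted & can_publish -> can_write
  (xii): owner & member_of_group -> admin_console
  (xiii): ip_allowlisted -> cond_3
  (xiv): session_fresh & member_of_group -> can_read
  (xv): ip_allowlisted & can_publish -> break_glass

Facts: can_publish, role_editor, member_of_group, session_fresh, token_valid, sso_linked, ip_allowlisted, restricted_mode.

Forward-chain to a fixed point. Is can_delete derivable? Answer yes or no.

Round 1 fires (vi), (vii), (ix), (xi), (xiii), (xiv), (xv), giving audit_required, role_admin, role_viewer, can_write, cond_3, can_read, break_glass.
Round 2 fires (iii), (viii), giving export_allowed, device_trusted.
Round 3 fires (ii), (x), giving elevated, can_invite.
Fixed point reached. can_delete is concluded only by (v); (v) needs quota_ok (never derived).

no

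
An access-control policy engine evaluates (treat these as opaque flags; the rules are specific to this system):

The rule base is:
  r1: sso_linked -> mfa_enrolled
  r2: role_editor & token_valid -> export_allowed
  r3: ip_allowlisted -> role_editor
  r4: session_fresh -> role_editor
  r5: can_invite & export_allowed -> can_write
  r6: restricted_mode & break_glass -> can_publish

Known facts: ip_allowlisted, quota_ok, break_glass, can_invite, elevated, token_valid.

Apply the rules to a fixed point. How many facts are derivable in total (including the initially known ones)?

9

Round 1 — r3, derive role_editor.
Round 2 — r2, derive export_allowed.
Round 3 — r5, derive can_write.
Closure: {break_glass, can_invite, can_write, elevated, export_allowed, ip_allowlisted, quota_ok, role_editor, token_valid} — 9 facts.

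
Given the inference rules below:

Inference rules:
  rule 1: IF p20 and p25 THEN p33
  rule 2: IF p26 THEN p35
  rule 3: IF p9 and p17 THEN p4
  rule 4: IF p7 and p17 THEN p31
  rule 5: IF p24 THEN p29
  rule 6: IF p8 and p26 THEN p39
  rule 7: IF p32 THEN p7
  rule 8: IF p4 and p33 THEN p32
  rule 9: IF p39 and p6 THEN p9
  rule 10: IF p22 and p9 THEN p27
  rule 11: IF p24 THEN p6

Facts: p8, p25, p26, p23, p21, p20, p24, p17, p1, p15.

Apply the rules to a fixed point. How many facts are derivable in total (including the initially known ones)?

Round 1: rule 1 [IF p20 and p25 THEN p33]; rule 2 [IF p26 THEN p35]; rule 5 [IF p24 THEN p29]; rule 6 [IF p8 and p26 THEN p39]; rule 11 [IF p24 THEN p6]. New: p33, p35, p29, p39, p6.
Round 2: rule 9 [IF p39 and p6 THEN p9]. New: p9.
Round 3: rule 3 [IF p9 and p17 THEN p4]. New: p4.
Round 4: rule 8 [IF p4 and p33 THEN p32]. New: p32.
Round 5: rule 7 [IF p32 THEN p7]. New: p7.
Round 6: rule 4 [IF p7 and p17 THEN p31]. New: p31.
Closure: {p1, p15, p17, p20, p21, p23, p24, p25, p26, p29, p31, p32, p33, p35, p39, p4, p6, p7, p8, p9} — 20 facts.

20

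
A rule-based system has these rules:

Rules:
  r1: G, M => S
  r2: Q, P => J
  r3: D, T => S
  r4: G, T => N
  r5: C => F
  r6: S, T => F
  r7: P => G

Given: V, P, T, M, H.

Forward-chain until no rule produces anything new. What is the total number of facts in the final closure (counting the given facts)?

Round 1 — r7, derive G.
Round 2 — r1, r4, derive S, N.
Round 3 — r6, derive F.
Closure: {F, G, H, M, N, P, S, T, V} — 9 facts.

9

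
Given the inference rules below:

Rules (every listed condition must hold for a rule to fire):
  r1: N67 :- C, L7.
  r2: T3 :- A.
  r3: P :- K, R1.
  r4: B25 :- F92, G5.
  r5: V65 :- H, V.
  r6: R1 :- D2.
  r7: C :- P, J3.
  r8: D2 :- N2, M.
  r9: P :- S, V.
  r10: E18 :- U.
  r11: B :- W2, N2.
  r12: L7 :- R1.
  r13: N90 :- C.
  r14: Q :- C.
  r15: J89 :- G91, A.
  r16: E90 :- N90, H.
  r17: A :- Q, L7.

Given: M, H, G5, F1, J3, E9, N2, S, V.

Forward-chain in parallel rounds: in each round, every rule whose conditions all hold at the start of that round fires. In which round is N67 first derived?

Round 1 fires r5, r8, r9, giving V65, D2, P.
Round 2 fires r6, r7, giving R1, C.
Round 3 fires r12, r13, r14, giving L7, N90, Q.
Round 4 fires r1, r16, r17, giving N67, E90, A.
N67 first appears in round 4.

4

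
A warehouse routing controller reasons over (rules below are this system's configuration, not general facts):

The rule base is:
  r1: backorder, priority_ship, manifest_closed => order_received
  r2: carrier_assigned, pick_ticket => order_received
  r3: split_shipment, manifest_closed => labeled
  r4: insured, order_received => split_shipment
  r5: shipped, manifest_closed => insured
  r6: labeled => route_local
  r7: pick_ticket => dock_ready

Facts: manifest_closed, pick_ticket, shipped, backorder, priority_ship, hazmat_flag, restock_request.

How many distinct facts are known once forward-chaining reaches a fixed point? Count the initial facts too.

13

Round 1 fires r1, r5, r7, giving order_received, insured, dock_ready.
Round 2 fires r4, giving split_shipment.
Round 3 fires r3, giving labeled.
Round 4 fires r6, giving route_local.
Closure: {backorder, dock_ready, hazmat_flag, insured, labeled, manifest_closed, order_received, pick_ticket, priority_ship, restock_request, route_local, shipped, split_shipment} — 13 facts.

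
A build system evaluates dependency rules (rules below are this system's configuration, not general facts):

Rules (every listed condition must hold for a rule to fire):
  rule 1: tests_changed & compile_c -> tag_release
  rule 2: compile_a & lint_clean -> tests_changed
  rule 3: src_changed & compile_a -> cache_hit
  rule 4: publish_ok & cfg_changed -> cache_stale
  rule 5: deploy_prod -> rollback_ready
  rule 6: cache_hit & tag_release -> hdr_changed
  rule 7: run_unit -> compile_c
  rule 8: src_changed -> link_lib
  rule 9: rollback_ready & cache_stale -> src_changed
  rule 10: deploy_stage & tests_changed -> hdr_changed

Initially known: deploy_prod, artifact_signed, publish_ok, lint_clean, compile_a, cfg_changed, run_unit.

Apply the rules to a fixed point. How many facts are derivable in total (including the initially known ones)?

16

[1] rule 2 [compile_a & lint_clean -> tests_changed]; rule 4 [publish_ok & cfg_changed -> cache_stale]; rule 5 [deploy_prod -> rollback_ready]; rule 7 [run_unit -> compile_c]. ⇒ new: tests_changed, cache_stale, rollback_ready, compile_c.
[2] rule 1 [tests_changed & compile_c -> tag_release]; rule 9 [rollback_ready & cache_stale -> src_changed]. ⇒ new: tag_release, src_changed.
[3] rule 3 [src_changed & compile_a -> cache_hit]; rule 8 [src_changed -> link_lib]. ⇒ new: cache_hit, link_lib.
[4] rule 6 [cache_hit & tag_release -> hdr_changed]. ⇒ new: hdr_changed.
Closure: {artifact_signed, cache_hit, cache_stale, cfg_changed, compile_a, compile_c, deploy_prod, hdr_changed, link_lib, lint_clean, publish_ok, rollback_ready, run_unit, src_changed, tag_release, tests_changed} — 16 facts.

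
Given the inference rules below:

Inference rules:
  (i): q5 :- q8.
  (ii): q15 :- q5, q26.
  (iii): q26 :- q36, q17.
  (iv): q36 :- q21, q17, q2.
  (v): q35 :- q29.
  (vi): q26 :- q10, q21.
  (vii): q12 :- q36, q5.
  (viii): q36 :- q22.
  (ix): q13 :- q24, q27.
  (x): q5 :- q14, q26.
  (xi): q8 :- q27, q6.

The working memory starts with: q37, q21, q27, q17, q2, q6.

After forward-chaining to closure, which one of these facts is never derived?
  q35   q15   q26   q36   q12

q35

[1] (iv) [q36 :- q21, q17, q2.]; (xi) [q8 :- q27, q6.]. ⇒ new: q36, q8.
[2] (i) [q5 :- q8.]; (iii) [q26 :- q36, q17.]. ⇒ new: q5, q26.
[3] (ii) [q15 :- q5, q26.]; (vii) [q12 :- q36, q5.]. ⇒ new: q15, q12.
Derived: q36 (round 1), q26 (round 2), q12 (round 3), q15 (round 3). q35 never appears in any round.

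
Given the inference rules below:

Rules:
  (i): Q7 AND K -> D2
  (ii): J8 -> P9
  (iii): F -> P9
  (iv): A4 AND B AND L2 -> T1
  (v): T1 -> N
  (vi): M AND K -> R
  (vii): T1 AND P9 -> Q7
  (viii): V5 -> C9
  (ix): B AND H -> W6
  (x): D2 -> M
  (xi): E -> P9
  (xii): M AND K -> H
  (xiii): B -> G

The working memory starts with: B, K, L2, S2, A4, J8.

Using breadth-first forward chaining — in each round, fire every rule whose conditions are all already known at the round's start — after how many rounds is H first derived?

Round 1: (ii) [J8 -> P9]; (iv) [A4 AND B AND L2 -> T1]; (xiii) [B -> G]. New: P9, T1, G.
Round 2: (v) [T1 -> N]; (vii) [T1 AND P9 -> Q7]. New: N, Q7.
Round 3: (i) [Q7 AND K -> D2]. New: D2.
Round 4: (x) [D2 -> M]. New: M.
Round 5: (vi) [M AND K -> R]; (xii) [M AND K -> H]. New: R, H.
H first appears in round 5.

5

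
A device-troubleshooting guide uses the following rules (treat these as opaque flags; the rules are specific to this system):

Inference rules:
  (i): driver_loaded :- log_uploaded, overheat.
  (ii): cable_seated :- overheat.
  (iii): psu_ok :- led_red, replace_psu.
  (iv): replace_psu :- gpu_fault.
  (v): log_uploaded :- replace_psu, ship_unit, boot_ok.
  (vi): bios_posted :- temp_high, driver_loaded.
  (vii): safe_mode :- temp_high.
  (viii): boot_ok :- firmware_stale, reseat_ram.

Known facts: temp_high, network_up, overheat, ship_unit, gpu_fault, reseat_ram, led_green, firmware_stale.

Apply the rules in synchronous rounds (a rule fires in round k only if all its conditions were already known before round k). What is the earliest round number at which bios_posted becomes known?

Round 1 — (ii), (iv), (vii), (viii), derive cable_seated, replace_psu, safe_mode, boot_ok.
Round 2 — (v), derive log_uploaded.
Round 3 — (i), derive driver_loaded.
Round 4 — (vi), derive bios_posted.
bios_posted first appears in round 4.

4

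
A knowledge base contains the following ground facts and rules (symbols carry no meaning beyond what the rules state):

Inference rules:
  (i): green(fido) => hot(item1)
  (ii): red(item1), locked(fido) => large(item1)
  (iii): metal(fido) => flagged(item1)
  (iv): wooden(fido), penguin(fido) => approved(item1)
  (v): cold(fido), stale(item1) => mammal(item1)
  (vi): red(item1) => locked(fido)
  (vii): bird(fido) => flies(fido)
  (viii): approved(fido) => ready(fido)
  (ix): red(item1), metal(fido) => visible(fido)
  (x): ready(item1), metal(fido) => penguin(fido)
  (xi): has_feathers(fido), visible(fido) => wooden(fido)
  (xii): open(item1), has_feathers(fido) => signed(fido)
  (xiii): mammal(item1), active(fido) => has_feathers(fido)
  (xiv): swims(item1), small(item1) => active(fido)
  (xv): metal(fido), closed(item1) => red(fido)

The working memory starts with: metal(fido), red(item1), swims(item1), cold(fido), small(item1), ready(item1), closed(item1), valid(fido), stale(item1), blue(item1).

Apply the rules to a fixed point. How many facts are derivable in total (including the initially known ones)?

Round 1 — (iii), (v), (vi), (ix), (x), (xiv), (xv), derive flagged(item1), mammal(item1), locked(fido), visible(fido), penguin(fido), active(fido), red(fido).
Round 2 — (ii), (xiii), derive large(item1), has_feathers(fido).
Round 3 — (xi), derive wooden(fido).
Round 4 — (iv), derive approved(item1).
Closure: {active(fido), approved(item1), blue(item1), closed(item1), cold(fido), flagged(item1), has_feathers(fido), large(item1), locked(fido), mammal(item1), metal(fido), penguin(fido), ready(item1), red(fido), red(item1), small(item1), stale(item1), swims(item1), valid(fido), visible(fido), wooden(fido)} — 21 facts.

21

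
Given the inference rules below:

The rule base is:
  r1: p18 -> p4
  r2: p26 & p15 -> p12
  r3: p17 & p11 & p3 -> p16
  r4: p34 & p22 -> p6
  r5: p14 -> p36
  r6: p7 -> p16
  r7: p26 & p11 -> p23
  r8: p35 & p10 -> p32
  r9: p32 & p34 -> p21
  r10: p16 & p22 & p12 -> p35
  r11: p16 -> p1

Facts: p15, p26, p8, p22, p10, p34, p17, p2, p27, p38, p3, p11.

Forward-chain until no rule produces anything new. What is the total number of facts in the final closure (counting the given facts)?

20

Round 1 — r2, r3, r4, r7, derive p12, p16, p6, p23.
Round 2 — r10, r11, derive p35, p1.
Round 3 — r8, derive p32.
Round 4 — r9, derive p21.
Closure: {p1, p10, p11, p12, p15, p16, p17, p2, p21, p22, p23, p26, p27, p3, p32, p34, p35, p38, p6, p8} — 20 facts.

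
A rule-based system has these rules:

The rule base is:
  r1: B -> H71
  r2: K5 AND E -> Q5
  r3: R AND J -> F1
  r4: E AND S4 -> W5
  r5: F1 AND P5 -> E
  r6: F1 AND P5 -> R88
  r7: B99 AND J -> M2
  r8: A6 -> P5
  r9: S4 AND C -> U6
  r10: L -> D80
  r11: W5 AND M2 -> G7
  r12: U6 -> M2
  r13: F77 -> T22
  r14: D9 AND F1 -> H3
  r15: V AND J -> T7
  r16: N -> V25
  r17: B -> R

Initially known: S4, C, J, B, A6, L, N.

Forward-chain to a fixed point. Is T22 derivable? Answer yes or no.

no

Round 1 — r1, r8, r9, r10, r16, r17, derive H71, P5, U6, D80, V25, R.
Round 2 — r3, r12, derive F1, M2.
Round 3 — r5, r6, derive E, R88.
Round 4 — r4, derive W5.
Round 5 — r11, derive G7.
Fixed point reached. T22 is concluded only by r13; r13 needs F77 (never derived).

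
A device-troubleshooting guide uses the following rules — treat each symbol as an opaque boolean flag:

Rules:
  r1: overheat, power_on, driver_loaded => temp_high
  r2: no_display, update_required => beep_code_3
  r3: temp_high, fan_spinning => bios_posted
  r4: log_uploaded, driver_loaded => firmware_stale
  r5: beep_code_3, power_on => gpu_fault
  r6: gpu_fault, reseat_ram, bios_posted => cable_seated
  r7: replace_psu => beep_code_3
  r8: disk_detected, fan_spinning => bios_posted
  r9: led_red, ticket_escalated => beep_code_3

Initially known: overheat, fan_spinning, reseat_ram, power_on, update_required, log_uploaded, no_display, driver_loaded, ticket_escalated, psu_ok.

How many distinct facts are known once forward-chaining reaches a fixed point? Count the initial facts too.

16

Round 1: r1 [overheat, power_on, driver_loaded => temp_high]; r2 [no_display, update_required => beep_code_3]; r4 [log_uploaded, driver_loaded => firmware_stale]. New: temp_high, beep_code_3, firmware_stale.
Round 2: r3 [temp_high, fan_spinning => bios_posted]; r5 [beep_code_3, power_on => gpu_fault]. New: bios_posted, gpu_fault.
Round 3: r6 [gpu_fault, reseat_ram, bios_posted => cable_seated]. New: cable_seated.
Closure: {beep_code_3, bios_posted, cable_seated, driver_loaded, fan_spinning, firmware_stale, gpu_fault, log_uploaded, no_display, overheat, power_on, psu_ok, reseat_ram, temp_high, ticket_escalated, update_required} — 16 facts.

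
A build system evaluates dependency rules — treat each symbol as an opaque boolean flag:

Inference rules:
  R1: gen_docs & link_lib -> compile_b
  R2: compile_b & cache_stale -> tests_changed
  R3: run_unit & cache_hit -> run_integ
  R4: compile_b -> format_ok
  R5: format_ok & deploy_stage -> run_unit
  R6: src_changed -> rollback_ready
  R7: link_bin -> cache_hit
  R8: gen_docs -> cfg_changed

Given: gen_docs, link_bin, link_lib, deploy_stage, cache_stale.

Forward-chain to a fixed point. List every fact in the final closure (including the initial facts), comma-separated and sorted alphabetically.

Round 1: R1 [gen_docs & link_lib -> compile_b]; R7 [link_bin -> cache_hit]; R8 [gen_docs -> cfg_changed]. New: compile_b, cache_hit, cfg_changed.
Round 2: R2 [compile_b & cache_stale -> tests_changed]; R4 [compile_b -> format_ok]. New: tests_changed, format_ok.
Round 3: R5 [format_ok & deploy_stage -> run_unit]. New: run_unit.
Round 4: R3 [run_unit & cache_hit -> run_integ]. New: run_integ.

cache_hit, cache_stale, cfg_changed, compile_b, deploy_stage, format_ok, gen_docs, link_bin, link_lib, run_integ, run_unit, tests_changed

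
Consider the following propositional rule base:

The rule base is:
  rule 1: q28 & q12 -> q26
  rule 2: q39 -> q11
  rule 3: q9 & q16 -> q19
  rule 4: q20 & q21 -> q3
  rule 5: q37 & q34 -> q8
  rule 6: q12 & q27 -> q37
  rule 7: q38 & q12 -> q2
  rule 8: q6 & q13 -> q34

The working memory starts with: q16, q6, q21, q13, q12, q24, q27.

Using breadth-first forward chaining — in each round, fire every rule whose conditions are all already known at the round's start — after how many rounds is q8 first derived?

Round 1 — rule 6, rule 8, derive q37, q34.
Round 2 — rule 5, derive q8.
q8 first appears in round 2.

2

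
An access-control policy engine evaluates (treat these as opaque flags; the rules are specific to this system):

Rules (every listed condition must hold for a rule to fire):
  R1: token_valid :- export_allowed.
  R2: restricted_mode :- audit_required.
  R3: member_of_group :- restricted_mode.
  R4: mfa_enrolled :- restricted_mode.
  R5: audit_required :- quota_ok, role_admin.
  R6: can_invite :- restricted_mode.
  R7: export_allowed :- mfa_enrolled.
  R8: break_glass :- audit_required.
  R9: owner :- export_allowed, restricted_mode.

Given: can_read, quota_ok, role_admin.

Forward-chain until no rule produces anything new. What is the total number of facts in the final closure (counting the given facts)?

[1] R5 [audit_required :- quota_ok, role_admin.]. ⇒ new: audit_required.
[2] R2 [restricted_mode :- audit_required.]; R8 [break_glass :- audit_required.]. ⇒ new: restricted_mode, break_glass.
[3] R3 [member_of_group :- restricted_mode.]; R4 [mfa_enrolled :- restricted_mode.]; R6 [can_invite :- restricted_mode.]. ⇒ new: member_of_group, mfa_enrolled, can_invite.
[4] R7 [export_allowed :- mfa_enrolled.]. ⇒ new: export_allowed.
[5] R1 [token_valid :- export_allowed.]; R9 [owner :- export_allowed, restricted_mode.]. ⇒ new: token_valid, owner.
Closure: {audit_required, break_glass, can_invite, can_read, export_allowed, member_of_group, mfa_enrolled, owner, quota_ok, restricted_mode, role_admin, token_valid} — 12 facts.

12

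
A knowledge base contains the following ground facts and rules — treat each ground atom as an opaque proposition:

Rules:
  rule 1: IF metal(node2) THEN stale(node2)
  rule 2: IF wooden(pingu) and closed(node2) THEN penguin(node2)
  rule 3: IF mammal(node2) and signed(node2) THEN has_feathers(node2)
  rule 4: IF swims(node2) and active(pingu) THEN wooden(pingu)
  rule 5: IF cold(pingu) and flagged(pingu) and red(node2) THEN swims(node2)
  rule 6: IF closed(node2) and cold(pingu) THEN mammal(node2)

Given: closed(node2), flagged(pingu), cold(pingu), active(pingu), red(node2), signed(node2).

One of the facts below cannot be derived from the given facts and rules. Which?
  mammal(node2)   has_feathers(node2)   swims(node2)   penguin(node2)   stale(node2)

stale(node2)

Round 1 — rule 5, rule 6, derive swims(node2), mammal(node2).
Round 2 — rule 3, rule 4, derive has_feathers(node2), wooden(pingu).
Round 3 — rule 2, derive penguin(node2).
Derived: penguin(node2) (round 3), has_feathers(node2) (round 2), mammal(node2) (round 1), swims(node2) (round 1). stale(node2) never appears in any round.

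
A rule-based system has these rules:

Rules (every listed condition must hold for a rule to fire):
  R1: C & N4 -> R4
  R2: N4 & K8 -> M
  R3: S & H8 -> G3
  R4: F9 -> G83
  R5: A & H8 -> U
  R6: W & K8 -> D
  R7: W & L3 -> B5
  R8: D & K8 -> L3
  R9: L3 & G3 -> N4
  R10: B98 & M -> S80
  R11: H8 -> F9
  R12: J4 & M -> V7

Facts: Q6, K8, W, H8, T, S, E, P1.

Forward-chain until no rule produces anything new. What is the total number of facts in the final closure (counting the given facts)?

[1] R3 [S & H8 -> G3]; R6 [W & K8 -> D]; R11 [H8 -> F9]. ⇒ new: G3, D, F9.
[2] R4 [F9 -> G83]; R8 [D & K8 -> L3]. ⇒ new: G83, L3.
[3] R7 [W & L3 -> B5]; R9 [L3 & G3 -> N4]. ⇒ new: B5, N4.
[4] R2 [N4 & K8 -> M]. ⇒ new: M.
Closure: {B5, D, E, F9, G3, G83, H8, K8, L3, M, N4, P1, Q6, S, T, W} — 16 facts.

16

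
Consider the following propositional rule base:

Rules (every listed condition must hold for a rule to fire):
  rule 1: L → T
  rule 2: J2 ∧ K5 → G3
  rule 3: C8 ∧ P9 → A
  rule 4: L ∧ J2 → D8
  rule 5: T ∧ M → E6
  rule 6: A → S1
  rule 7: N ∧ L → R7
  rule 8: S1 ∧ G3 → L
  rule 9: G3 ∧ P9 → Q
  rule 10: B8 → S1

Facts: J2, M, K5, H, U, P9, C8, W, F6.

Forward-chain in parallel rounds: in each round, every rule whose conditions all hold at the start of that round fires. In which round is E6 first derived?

5

[1] rule 2 [J2 ∧ K5 → G3]; rule 3 [C8 ∧ P9 → A]. ⇒ new: G3, A.
[2] rule 6 [A → S1]; rule 9 [G3 ∧ P9 → Q]. ⇒ new: S1, Q.
[3] rule 8 [S1 ∧ G3 → L]. ⇒ new: L.
[4] rule 1 [L → T]; rule 4 [L ∧ J2 → D8]. ⇒ new: T, D8.
[5] rule 5 [T ∧ M → E6]. ⇒ new: E6.
E6 first appears in round 5.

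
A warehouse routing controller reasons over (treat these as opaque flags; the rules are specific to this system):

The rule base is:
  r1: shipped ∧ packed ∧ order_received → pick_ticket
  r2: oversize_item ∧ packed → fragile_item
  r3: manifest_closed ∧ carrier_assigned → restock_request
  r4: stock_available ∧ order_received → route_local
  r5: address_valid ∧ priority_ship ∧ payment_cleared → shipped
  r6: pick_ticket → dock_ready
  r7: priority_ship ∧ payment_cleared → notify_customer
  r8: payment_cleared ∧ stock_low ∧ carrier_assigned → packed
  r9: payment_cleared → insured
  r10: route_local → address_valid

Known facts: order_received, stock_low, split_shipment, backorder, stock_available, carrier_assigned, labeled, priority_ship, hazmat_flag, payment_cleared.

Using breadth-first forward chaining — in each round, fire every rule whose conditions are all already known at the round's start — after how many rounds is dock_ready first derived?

5

Round 1: r4 [stock_available ∧ order_received → route_local]; r7 [priority_ship ∧ payment_cleared → notify_customer]; r8 [payment_cleared ∧ stock_low ∧ carrier_assigned → packed]; r9 [payment_cleared → insured]. Adds route_local, notify_customer, packed, insured.
Round 2: r10 [route_local → address_valid]. Adds address_valid.
Round 3: r5 [address_valid ∧ priority_ship ∧ payment_cleared → shipped]. Adds shipped.
Round 4: r1 [shipped ∧ packed ∧ order_received → pick_ticket]. Adds pick_ticket.
Round 5: r6 [pick_ticket → dock_ready]. Adds dock_ready.
dock_ready first appears in round 5.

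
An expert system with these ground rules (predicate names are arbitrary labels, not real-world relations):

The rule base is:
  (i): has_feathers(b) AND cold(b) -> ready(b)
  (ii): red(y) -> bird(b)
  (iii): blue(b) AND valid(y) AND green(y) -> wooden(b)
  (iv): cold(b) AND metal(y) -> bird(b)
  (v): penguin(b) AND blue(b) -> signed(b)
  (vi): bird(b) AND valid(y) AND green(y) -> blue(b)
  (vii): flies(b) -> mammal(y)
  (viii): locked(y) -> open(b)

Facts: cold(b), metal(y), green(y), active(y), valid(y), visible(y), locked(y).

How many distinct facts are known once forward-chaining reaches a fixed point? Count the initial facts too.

Round 1 — (iv), (viii), derive bird(b), open(b).
Round 2 — (vi), derive blue(b).
Round 3 — (iii), derive wooden(b).
Closure: {active(y), bird(b), blue(b), cold(b), green(y), locked(y), metal(y), open(b), valid(y), visible(y), wooden(b)} — 11 facts.

11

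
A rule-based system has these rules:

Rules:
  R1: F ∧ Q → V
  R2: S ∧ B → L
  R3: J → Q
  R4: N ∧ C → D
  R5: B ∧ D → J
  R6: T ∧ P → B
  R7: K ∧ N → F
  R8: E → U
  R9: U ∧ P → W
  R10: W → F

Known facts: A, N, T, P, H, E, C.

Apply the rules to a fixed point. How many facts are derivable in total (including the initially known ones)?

15

Round 1: R4 [N ∧ C → D]; R6 [T ∧ P → B]; R8 [E → U]. New: D, B, U.
Round 2: R5 [B ∧ D → J]; R9 [U ∧ P → W]. New: J, W.
Round 3: R3 [J → Q]; R10 [W → F]. New: Q, F.
Round 4: R1 [F ∧ Q → V]. New: V.
Closure: {A, B, C, D, E, F, H, J, N, P, Q, T, U, V, W} — 15 facts.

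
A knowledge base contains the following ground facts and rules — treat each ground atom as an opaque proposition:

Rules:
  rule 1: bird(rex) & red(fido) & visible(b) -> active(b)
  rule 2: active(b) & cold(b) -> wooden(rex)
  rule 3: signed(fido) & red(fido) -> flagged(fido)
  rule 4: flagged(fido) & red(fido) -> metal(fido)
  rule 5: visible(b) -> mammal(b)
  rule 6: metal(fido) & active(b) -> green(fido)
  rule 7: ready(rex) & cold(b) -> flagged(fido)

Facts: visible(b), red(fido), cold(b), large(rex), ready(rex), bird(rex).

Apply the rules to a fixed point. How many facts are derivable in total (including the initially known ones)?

Round 1: rule 1 [bird(rex) & red(fido) & visible(b) -> active(b)]; rule 5 [visible(b) -> mammal(b)]; rule 7 [ready(rex) & cold(b) -> flagged(fido)]. Adds active(b), mammal(b), flagged(fido).
Round 2: rule 2 [active(b) & cold(b) -> wooden(rex)]; rule 4 [flagged(fido) & red(fido) -> metal(fido)]. Adds wooden(rex), metal(fido).
Round 3: rule 6 [metal(fido) & active(b) -> green(fido)]. Adds green(fido).
Closure: {active(b), bird(rex), cold(b), flagged(fido), green(fido), large(rex), mammal(b), metal(fido), ready(rex), red(fido), visible(b), wooden(rex)} — 12 facts.

12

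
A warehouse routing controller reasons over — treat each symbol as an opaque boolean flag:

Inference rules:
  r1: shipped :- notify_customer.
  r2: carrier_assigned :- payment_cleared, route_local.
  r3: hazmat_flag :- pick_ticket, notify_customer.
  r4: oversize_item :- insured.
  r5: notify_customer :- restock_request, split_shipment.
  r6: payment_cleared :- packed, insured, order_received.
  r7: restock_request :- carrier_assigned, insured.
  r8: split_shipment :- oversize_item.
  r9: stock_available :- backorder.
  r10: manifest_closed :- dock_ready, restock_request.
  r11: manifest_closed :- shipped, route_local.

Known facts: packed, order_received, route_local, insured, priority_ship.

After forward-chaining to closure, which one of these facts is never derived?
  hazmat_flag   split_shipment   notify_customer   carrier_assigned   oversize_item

Round 1: r4 [oversize_item :- insured.]; r6 [payment_cleared :- packed, insured, order_received.]. New: oversize_item, payment_cleared.
Round 2: r2 [carrier_assigned :- payment_cleared, route_local.]; r8 [split_shipment :- oversize_item.]. New: carrier_assigned, split_shipment.
Round 3: r7 [restock_request :- carrier_assigned, insured.]. New: restock_request.
Round 4: r5 [notify_customer :- restock_request, split_shipment.]. New: notify_customer.
Round 5: r1 [shipped :- notify_customer.]. New: shipped.
Round 6: r11 [manifest_closed :- shipped, route_local.]. New: manifest_closed.
Derived: oversize_item (round 1), split_shipment (round 2), carrier_assigned (round 2), notify_customer (round 4). hazmat_flag never appears in any round.

hazmat_flag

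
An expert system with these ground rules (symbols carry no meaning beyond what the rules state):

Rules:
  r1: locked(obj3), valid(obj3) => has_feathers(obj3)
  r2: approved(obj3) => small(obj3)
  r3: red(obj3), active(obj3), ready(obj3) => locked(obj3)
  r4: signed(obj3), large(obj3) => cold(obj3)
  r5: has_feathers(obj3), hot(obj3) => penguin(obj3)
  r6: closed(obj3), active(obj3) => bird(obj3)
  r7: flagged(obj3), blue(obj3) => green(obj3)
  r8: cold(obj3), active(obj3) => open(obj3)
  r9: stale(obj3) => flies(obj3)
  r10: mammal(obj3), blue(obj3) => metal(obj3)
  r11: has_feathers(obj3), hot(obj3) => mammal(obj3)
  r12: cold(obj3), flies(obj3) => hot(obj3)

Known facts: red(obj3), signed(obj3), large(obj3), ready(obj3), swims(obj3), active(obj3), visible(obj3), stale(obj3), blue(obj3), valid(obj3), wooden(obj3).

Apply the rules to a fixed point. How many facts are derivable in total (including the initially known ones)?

20

Round 1: r3 [red(obj3), active(obj3), ready(obj3) => locked(obj3)]; r4 [signed(obj3), large(obj3) => cold(obj3)]; r9 [stale(obj3) => flies(obj3)]. Adds locked(obj3), cold(obj3), flies(obj3).
Round 2: r1 [locked(obj3), valid(obj3) => has_feathers(obj3)]; r8 [cold(obj3), active(obj3) => open(obj3)]; r12 [cold(obj3), flies(obj3) => hot(obj3)]. Adds has_feathers(obj3), open(obj3), hot(obj3).
Round 3: r5 [has_feathers(obj3), hot(obj3) => penguin(obj3)]; r11 [has_feathers(obj3), hot(obj3) => mammal(obj3)]. Adds penguin(obj3), mammal(obj3).
Round 4: r10 [mammal(obj3), blue(obj3) => metal(obj3)]. Adds metal(obj3).
Closure: {active(obj3), blue(obj3), cold(obj3), flies(obj3), has_feathers(obj3), hot(obj3), large(obj3), locked(obj3), mammal(obj3), metal(obj3), open(obj3), penguin(obj3), ready(obj3), red(obj3), signed(obj3), stale(obj3), swims(obj3), valid(obj3), visible(obj3), wooden(obj3)} — 20 facts.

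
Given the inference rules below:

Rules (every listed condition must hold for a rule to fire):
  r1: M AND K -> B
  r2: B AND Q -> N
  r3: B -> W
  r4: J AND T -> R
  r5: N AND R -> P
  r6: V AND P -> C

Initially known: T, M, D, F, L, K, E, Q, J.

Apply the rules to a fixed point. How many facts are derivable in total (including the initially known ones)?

Round 1: r1 [M AND K -> B]; r4 [J AND T -> R]. Adds B, R.
Round 2: r2 [B AND Q -> N]; r3 [B -> W]. Adds N, W.
Round 3: r5 [N AND R -> P]. Adds P.
Closure: {B, D, E, F, J, K, L, M, N, P, Q, R, T, W} — 14 facts.

14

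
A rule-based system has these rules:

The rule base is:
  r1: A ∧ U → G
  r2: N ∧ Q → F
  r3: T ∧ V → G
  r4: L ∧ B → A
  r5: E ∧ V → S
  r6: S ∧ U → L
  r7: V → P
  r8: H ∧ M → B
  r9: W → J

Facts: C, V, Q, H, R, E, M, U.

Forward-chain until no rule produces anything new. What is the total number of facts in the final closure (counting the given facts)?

[1] r5 [E ∧ V → S]; r7 [V → P]; r8 [H ∧ M → B]. ⇒ new: S, P, B.
[2] r6 [S ∧ U → L]. ⇒ new: L.
[3] r4 [L ∧ B → A]. ⇒ new: A.
[4] r1 [A ∧ U → G]. ⇒ new: G.
Closure: {A, B, C, E, G, H, L, M, P, Q, R, S, U, V} — 14 facts.

14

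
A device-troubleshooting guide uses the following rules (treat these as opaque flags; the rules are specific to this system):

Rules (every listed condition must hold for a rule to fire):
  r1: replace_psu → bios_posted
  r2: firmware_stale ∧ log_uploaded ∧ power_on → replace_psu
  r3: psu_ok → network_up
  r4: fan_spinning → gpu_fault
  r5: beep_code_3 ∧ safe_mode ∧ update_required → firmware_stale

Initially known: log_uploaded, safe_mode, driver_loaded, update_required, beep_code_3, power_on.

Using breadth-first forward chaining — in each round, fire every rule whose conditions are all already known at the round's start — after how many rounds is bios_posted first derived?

Round 1: r5 [beep_code_3 ∧ safe_mode ∧ update_required → firmware_stale]. Adds firmware_stale.
Round 2: r2 [firmware_stale ∧ log_uploaded ∧ power_on → replace_psu]. Adds replace_psu.
Round 3: r1 [replace_psu → bios_posted]. Adds bios_posted.
bios_posted first appears in round 3.

3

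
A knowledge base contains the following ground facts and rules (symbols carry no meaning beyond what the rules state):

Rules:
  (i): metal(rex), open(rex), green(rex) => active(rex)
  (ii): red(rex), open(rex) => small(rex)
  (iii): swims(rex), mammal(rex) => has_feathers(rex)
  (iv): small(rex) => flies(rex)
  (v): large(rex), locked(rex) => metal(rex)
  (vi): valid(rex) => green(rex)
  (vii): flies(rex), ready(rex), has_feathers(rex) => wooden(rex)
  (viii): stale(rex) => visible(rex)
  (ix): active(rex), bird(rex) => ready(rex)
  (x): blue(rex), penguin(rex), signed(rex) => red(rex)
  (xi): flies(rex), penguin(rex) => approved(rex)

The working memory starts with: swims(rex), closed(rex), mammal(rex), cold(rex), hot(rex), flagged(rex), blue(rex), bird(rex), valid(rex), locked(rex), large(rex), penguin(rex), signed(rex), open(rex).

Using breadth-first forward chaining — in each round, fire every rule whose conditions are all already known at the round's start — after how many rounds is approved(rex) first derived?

Round 1: (iii) [swims(rex), mammal(rex) => has_feathers(rex)]; (v) [large(rex), locked(rex) => metal(rex)]; (vi) [valid(rex) => green(rex)]; (x) [blue(rex), penguin(rex), signed(rex) => red(rex)]. Adds has_feathers(rex), metal(rex), green(rex), red(rex).
Round 2: (i) [metal(rex), open(rex), green(rex) => active(rex)]; (ii) [red(rex), open(rex) => small(rex)]. Adds active(rex), small(rex).
Round 3: (iv) [small(rex) => flies(rex)]; (ix) [active(rex), bird(rex) => ready(rex)]. Adds flies(rex), ready(rex).
Round 4: (vii) [flies(rex), ready(rex), has_feathers(rex) => wooden(rex)]; (xi) [flies(rex), penguin(rex) => approved(rex)]. Adds wooden(rex), approved(rex).
approved(rex) first appears in round 4.

4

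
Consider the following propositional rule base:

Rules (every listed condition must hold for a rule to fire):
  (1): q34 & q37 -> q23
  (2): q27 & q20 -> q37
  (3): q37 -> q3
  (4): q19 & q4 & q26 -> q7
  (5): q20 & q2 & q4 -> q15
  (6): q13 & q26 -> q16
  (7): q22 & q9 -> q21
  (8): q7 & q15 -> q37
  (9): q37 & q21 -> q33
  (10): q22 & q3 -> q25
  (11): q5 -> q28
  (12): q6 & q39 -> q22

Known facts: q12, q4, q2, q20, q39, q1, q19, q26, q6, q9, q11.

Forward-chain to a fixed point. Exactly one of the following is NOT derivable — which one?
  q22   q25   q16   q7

Round 1 fires (4), (5), (12), giving q7, q15, q22.
Round 2 fires (7), (8), giving q21, q37.
Round 3 fires (3), (9), giving q3, q33.
Round 4 fires (10), giving q25.
Derived: q22 (round 1), q7 (round 1), q25 (round 4). q16 never appears in any round.

q16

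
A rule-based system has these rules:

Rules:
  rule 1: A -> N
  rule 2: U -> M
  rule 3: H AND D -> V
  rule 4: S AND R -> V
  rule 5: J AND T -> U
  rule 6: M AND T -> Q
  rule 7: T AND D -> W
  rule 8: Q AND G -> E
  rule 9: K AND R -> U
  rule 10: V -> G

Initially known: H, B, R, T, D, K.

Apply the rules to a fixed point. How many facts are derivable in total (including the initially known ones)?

Round 1 — rule 3, rule 7, rule 9, derive V, W, U.
Round 2 — rule 2, rule 10, derive M, G.
Round 3 — rule 6, derive Q.
Round 4 — rule 8, derive E.
Closure: {B, D, E, G, H, K, M, Q, R, T, U, V, W} — 13 facts.

13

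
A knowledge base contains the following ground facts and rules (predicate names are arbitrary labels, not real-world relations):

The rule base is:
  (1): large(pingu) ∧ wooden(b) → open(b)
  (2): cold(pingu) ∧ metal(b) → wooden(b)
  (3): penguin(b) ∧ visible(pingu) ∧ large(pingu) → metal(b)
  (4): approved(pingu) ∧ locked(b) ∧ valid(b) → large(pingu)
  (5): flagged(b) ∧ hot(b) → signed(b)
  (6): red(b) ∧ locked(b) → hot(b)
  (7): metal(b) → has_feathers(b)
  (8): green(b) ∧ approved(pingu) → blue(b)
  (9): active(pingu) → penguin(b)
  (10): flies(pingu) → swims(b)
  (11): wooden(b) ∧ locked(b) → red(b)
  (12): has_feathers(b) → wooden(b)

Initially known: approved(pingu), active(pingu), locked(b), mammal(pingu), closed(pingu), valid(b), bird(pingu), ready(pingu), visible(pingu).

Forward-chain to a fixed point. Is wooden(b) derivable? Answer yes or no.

yes

Round 1 — (4), (9), derive large(pingu), penguin(b).
Round 2 — (3), derive metal(b).
Round 3 — (7), derive has_feathers(b).
Round 4 — (12), derive wooden(b).
Round 5 — (1), (11), derive open(b), red(b).
Round 6 — (6), derive hot(b).
wooden(b) appears in round 4, so it is derivable.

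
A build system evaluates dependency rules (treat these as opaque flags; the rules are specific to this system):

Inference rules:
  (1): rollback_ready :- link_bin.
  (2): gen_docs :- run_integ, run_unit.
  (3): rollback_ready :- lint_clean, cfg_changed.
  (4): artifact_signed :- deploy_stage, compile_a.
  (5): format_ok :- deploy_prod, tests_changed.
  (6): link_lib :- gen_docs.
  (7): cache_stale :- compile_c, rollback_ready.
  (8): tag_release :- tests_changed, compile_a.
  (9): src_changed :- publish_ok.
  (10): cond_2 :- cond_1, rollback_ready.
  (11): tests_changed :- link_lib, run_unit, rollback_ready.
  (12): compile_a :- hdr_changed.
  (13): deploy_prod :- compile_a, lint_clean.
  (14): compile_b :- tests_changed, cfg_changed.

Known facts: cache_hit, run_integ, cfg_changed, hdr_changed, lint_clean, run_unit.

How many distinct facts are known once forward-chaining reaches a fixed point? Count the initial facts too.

15

Round 1 — (2), (3), (12), derive gen_docs, rollback_ready, compile_a.
Round 2 — (6), (13), derive link_lib, deploy_prod.
Round 3 — (11), derive tests_changed.
Round 4 — (5), (8), (14), derive format_ok, tag_release, compile_b.
Closure: {cache_hit, cfg_changed, compile_a, compile_b, deploy_prod, format_ok, gen_docs, hdr_changed, link_lib, lint_clean, rollback_ready, run_integ, run_unit, tag_release, tests_changed} — 15 facts.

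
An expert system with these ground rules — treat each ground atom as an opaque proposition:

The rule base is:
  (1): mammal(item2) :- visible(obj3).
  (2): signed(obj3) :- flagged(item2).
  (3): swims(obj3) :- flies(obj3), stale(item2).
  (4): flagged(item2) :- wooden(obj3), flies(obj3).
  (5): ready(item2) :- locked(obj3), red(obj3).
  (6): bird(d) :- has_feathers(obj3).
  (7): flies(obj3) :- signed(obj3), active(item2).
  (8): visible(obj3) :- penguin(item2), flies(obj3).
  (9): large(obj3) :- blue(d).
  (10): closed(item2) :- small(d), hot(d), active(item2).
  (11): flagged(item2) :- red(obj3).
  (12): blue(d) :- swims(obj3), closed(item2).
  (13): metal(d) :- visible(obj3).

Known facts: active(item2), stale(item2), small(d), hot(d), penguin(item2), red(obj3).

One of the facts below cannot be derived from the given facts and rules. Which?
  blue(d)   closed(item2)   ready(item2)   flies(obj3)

Round 1: (10) [closed(item2) :- small(d), hot(d), active(item2).]; (11) [flagged(item2) :- red(obj3).]. New: closed(item2), flagged(item2).
Round 2: (2) [signed(obj3) :- flagged(item2).]. New: signed(obj3).
Round 3: (7) [flies(obj3) :- signed(obj3), active(item2).]. New: flies(obj3).
Round 4: (3) [swims(obj3) :- flies(obj3), stale(item2).]; (8) [visible(obj3) :- penguin(item2), flies(obj3).]. New: swims(obj3), visible(obj3).
Round 5: (1) [mammal(item2) :- visible(obj3).]; (12) [blue(d) :- swims(obj3), closed(item2).]; (13) [metal(d) :- visible(obj3).]. New: mammal(item2), blue(d), metal(d).
Round 6: (9) [large(obj3) :- blue(d).]. New: large(obj3).
Derived: closed(item2) (round 1), blue(d) (round 5), flies(obj3) (round 3). ready(item2) never appears in any round.

ready(item2)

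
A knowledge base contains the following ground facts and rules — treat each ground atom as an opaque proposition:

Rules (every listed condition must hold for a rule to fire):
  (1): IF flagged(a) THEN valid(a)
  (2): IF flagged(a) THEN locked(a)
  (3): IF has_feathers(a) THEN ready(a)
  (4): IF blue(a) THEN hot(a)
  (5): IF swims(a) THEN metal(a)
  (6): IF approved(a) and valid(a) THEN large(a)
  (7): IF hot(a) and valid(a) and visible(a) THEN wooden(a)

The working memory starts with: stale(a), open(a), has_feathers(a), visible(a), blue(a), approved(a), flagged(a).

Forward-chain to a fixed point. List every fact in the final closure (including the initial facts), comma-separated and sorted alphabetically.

Round 1 fires (1), (2), (3), (4), giving valid(a), locked(a), ready(a), hot(a).
Round 2 fires (6), (7), giving large(a), wooden(a).

approved(a), blue(a), flagged(a), has_feathers(a), hot(a), large(a), locked(a), open(a), ready(a), stale(a), valid(a), visible(a), wooden(a)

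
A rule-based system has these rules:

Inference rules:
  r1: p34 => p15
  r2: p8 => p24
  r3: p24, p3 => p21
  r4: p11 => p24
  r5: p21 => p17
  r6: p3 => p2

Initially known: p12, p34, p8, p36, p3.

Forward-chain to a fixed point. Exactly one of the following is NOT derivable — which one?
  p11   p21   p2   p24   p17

p11

Round 1 — r1, r2, r6, derive p15, p24, p2.
Round 2 — r3, derive p21.
Round 3 — r5, derive p17.
Derived: p17 (round 3), p2 (round 1), p21 (round 2), p24 (round 1). p11 never appears in any round.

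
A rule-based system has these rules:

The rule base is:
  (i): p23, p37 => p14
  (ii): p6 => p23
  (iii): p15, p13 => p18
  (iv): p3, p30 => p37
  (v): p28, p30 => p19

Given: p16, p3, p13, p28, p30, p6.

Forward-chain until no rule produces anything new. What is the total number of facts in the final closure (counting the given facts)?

10

[1] (ii) [p6 => p23]; (iv) [p3, p30 => p37]; (v) [p28, p30 => p19]. ⇒ new: p23, p37, p19.
[2] (i) [p23, p37 => p14]. ⇒ new: p14.
Closure: {p13, p14, p16, p19, p23, p28, p3, p30, p37, p6} — 10 facts.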